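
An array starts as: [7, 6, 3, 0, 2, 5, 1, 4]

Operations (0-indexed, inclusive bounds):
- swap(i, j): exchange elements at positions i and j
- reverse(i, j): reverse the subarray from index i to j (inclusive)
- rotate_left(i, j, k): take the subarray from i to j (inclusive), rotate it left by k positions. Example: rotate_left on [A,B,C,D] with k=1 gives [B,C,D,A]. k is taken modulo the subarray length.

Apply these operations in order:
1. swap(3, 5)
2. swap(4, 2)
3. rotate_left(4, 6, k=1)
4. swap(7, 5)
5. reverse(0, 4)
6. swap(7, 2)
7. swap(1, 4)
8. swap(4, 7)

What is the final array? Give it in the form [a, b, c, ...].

Answer: [0, 7, 1, 6, 2, 4, 3, 5]

Derivation:
After 1 (swap(3, 5)): [7, 6, 3, 5, 2, 0, 1, 4]
After 2 (swap(4, 2)): [7, 6, 2, 5, 3, 0, 1, 4]
After 3 (rotate_left(4, 6, k=1)): [7, 6, 2, 5, 0, 1, 3, 4]
After 4 (swap(7, 5)): [7, 6, 2, 5, 0, 4, 3, 1]
After 5 (reverse(0, 4)): [0, 5, 2, 6, 7, 4, 3, 1]
After 6 (swap(7, 2)): [0, 5, 1, 6, 7, 4, 3, 2]
After 7 (swap(1, 4)): [0, 7, 1, 6, 5, 4, 3, 2]
After 8 (swap(4, 7)): [0, 7, 1, 6, 2, 4, 3, 5]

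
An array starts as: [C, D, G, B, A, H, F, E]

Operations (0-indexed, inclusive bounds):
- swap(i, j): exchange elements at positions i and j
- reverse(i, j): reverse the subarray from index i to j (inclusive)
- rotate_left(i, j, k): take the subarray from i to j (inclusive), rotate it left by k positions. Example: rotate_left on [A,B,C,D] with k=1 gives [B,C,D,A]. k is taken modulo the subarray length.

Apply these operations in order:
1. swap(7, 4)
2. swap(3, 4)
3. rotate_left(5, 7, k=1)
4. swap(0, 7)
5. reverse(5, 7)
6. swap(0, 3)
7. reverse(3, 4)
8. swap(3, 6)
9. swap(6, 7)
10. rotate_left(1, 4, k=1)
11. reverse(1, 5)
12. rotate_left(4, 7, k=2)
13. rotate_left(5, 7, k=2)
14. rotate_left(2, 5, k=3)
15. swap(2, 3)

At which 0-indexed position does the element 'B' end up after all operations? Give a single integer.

After 1 (swap(7, 4)): [C, D, G, B, E, H, F, A]
After 2 (swap(3, 4)): [C, D, G, E, B, H, F, A]
After 3 (rotate_left(5, 7, k=1)): [C, D, G, E, B, F, A, H]
After 4 (swap(0, 7)): [H, D, G, E, B, F, A, C]
After 5 (reverse(5, 7)): [H, D, G, E, B, C, A, F]
After 6 (swap(0, 3)): [E, D, G, H, B, C, A, F]
After 7 (reverse(3, 4)): [E, D, G, B, H, C, A, F]
After 8 (swap(3, 6)): [E, D, G, A, H, C, B, F]
After 9 (swap(6, 7)): [E, D, G, A, H, C, F, B]
After 10 (rotate_left(1, 4, k=1)): [E, G, A, H, D, C, F, B]
After 11 (reverse(1, 5)): [E, C, D, H, A, G, F, B]
After 12 (rotate_left(4, 7, k=2)): [E, C, D, H, F, B, A, G]
After 13 (rotate_left(5, 7, k=2)): [E, C, D, H, F, G, B, A]
After 14 (rotate_left(2, 5, k=3)): [E, C, G, D, H, F, B, A]
After 15 (swap(2, 3)): [E, C, D, G, H, F, B, A]

Answer: 6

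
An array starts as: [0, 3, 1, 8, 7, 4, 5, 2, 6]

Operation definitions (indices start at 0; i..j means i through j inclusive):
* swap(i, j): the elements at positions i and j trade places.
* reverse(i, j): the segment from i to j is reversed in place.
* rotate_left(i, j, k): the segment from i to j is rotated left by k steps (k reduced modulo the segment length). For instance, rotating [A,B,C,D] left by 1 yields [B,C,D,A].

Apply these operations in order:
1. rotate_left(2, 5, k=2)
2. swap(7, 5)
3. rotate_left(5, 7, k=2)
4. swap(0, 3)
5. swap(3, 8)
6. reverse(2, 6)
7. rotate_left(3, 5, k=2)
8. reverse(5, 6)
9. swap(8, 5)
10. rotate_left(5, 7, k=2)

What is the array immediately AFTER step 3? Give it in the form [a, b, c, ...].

Answer: [0, 3, 7, 4, 1, 8, 2, 5, 6]

Derivation:
After 1 (rotate_left(2, 5, k=2)): [0, 3, 7, 4, 1, 8, 5, 2, 6]
After 2 (swap(7, 5)): [0, 3, 7, 4, 1, 2, 5, 8, 6]
After 3 (rotate_left(5, 7, k=2)): [0, 3, 7, 4, 1, 8, 2, 5, 6]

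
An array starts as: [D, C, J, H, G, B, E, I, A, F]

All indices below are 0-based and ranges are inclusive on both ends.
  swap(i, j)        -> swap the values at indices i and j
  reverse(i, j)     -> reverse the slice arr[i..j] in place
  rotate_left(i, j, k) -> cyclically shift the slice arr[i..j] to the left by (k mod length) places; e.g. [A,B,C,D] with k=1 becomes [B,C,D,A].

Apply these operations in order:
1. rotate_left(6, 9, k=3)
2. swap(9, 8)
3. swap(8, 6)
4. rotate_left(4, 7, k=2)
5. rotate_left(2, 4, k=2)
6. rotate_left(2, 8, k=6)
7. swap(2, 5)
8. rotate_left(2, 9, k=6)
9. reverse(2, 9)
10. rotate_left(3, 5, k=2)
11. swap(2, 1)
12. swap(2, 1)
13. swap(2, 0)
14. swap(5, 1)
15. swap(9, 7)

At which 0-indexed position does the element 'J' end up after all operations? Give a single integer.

After 1 (rotate_left(6, 9, k=3)): [D, C, J, H, G, B, F, E, I, A]
After 2 (swap(9, 8)): [D, C, J, H, G, B, F, E, A, I]
After 3 (swap(8, 6)): [D, C, J, H, G, B, A, E, F, I]
After 4 (rotate_left(4, 7, k=2)): [D, C, J, H, A, E, G, B, F, I]
After 5 (rotate_left(2, 4, k=2)): [D, C, A, J, H, E, G, B, F, I]
After 6 (rotate_left(2, 8, k=6)): [D, C, F, A, J, H, E, G, B, I]
After 7 (swap(2, 5)): [D, C, H, A, J, F, E, G, B, I]
After 8 (rotate_left(2, 9, k=6)): [D, C, B, I, H, A, J, F, E, G]
After 9 (reverse(2, 9)): [D, C, G, E, F, J, A, H, I, B]
After 10 (rotate_left(3, 5, k=2)): [D, C, G, J, E, F, A, H, I, B]
After 11 (swap(2, 1)): [D, G, C, J, E, F, A, H, I, B]
After 12 (swap(2, 1)): [D, C, G, J, E, F, A, H, I, B]
After 13 (swap(2, 0)): [G, C, D, J, E, F, A, H, I, B]
After 14 (swap(5, 1)): [G, F, D, J, E, C, A, H, I, B]
After 15 (swap(9, 7)): [G, F, D, J, E, C, A, B, I, H]

Answer: 3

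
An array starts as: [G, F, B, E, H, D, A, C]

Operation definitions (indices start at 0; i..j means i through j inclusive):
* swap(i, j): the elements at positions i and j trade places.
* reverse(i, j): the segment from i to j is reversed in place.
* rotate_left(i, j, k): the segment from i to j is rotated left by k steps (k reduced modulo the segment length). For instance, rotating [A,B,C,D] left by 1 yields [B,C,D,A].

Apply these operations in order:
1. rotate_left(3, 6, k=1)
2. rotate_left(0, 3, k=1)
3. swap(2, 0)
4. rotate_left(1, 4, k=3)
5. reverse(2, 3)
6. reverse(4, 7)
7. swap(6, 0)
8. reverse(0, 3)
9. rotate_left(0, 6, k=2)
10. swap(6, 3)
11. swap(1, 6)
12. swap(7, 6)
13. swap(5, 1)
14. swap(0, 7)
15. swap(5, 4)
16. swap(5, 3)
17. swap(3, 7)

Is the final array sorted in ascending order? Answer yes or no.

Answer: yes

Derivation:
After 1 (rotate_left(3, 6, k=1)): [G, F, B, H, D, A, E, C]
After 2 (rotate_left(0, 3, k=1)): [F, B, H, G, D, A, E, C]
After 3 (swap(2, 0)): [H, B, F, G, D, A, E, C]
After 4 (rotate_left(1, 4, k=3)): [H, D, B, F, G, A, E, C]
After 5 (reverse(2, 3)): [H, D, F, B, G, A, E, C]
After 6 (reverse(4, 7)): [H, D, F, B, C, E, A, G]
After 7 (swap(6, 0)): [A, D, F, B, C, E, H, G]
After 8 (reverse(0, 3)): [B, F, D, A, C, E, H, G]
After 9 (rotate_left(0, 6, k=2)): [D, A, C, E, H, B, F, G]
After 10 (swap(6, 3)): [D, A, C, F, H, B, E, G]
After 11 (swap(1, 6)): [D, E, C, F, H, B, A, G]
After 12 (swap(7, 6)): [D, E, C, F, H, B, G, A]
After 13 (swap(5, 1)): [D, B, C, F, H, E, G, A]
After 14 (swap(0, 7)): [A, B, C, F, H, E, G, D]
After 15 (swap(5, 4)): [A, B, C, F, E, H, G, D]
After 16 (swap(5, 3)): [A, B, C, H, E, F, G, D]
After 17 (swap(3, 7)): [A, B, C, D, E, F, G, H]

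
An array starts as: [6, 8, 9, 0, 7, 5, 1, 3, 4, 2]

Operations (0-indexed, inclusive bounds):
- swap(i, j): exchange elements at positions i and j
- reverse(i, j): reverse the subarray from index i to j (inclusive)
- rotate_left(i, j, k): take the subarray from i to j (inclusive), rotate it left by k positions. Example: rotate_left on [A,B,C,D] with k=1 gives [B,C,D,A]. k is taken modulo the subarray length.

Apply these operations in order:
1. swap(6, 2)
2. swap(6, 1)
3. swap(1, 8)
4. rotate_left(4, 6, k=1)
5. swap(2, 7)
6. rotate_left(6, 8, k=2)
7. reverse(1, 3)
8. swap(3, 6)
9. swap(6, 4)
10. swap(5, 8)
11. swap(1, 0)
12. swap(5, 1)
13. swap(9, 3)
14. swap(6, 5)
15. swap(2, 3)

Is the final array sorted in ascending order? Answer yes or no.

After 1 (swap(6, 2)): [6, 8, 1, 0, 7, 5, 9, 3, 4, 2]
After 2 (swap(6, 1)): [6, 9, 1, 0, 7, 5, 8, 3, 4, 2]
After 3 (swap(1, 8)): [6, 4, 1, 0, 7, 5, 8, 3, 9, 2]
After 4 (rotate_left(4, 6, k=1)): [6, 4, 1, 0, 5, 8, 7, 3, 9, 2]
After 5 (swap(2, 7)): [6, 4, 3, 0, 5, 8, 7, 1, 9, 2]
After 6 (rotate_left(6, 8, k=2)): [6, 4, 3, 0, 5, 8, 9, 7, 1, 2]
After 7 (reverse(1, 3)): [6, 0, 3, 4, 5, 8, 9, 7, 1, 2]
After 8 (swap(3, 6)): [6, 0, 3, 9, 5, 8, 4, 7, 1, 2]
After 9 (swap(6, 4)): [6, 0, 3, 9, 4, 8, 5, 7, 1, 2]
After 10 (swap(5, 8)): [6, 0, 3, 9, 4, 1, 5, 7, 8, 2]
After 11 (swap(1, 0)): [0, 6, 3, 9, 4, 1, 5, 7, 8, 2]
After 12 (swap(5, 1)): [0, 1, 3, 9, 4, 6, 5, 7, 8, 2]
After 13 (swap(9, 3)): [0, 1, 3, 2, 4, 6, 5, 7, 8, 9]
After 14 (swap(6, 5)): [0, 1, 3, 2, 4, 5, 6, 7, 8, 9]
After 15 (swap(2, 3)): [0, 1, 2, 3, 4, 5, 6, 7, 8, 9]

Answer: yes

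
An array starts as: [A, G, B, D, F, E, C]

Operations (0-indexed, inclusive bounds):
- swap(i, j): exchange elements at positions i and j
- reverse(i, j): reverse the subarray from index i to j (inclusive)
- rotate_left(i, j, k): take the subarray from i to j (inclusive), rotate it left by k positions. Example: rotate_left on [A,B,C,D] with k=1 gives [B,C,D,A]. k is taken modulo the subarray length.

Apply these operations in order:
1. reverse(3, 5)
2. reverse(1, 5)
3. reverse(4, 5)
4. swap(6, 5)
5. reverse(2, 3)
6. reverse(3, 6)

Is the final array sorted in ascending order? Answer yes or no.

Answer: no

Derivation:
After 1 (reverse(3, 5)): [A, G, B, E, F, D, C]
After 2 (reverse(1, 5)): [A, D, F, E, B, G, C]
After 3 (reverse(4, 5)): [A, D, F, E, G, B, C]
After 4 (swap(6, 5)): [A, D, F, E, G, C, B]
After 5 (reverse(2, 3)): [A, D, E, F, G, C, B]
After 6 (reverse(3, 6)): [A, D, E, B, C, G, F]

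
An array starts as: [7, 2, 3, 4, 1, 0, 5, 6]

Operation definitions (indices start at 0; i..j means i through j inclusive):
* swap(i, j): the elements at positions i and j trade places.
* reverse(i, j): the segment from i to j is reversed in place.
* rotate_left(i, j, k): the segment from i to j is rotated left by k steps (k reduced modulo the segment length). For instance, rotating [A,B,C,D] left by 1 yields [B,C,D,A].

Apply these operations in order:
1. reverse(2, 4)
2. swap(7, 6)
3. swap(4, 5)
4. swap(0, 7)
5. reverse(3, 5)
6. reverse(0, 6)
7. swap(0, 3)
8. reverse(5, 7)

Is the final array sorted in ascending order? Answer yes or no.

Answer: no

Derivation:
After 1 (reverse(2, 4)): [7, 2, 1, 4, 3, 0, 5, 6]
After 2 (swap(7, 6)): [7, 2, 1, 4, 3, 0, 6, 5]
After 3 (swap(4, 5)): [7, 2, 1, 4, 0, 3, 6, 5]
After 4 (swap(0, 7)): [5, 2, 1, 4, 0, 3, 6, 7]
After 5 (reverse(3, 5)): [5, 2, 1, 3, 0, 4, 6, 7]
After 6 (reverse(0, 6)): [6, 4, 0, 3, 1, 2, 5, 7]
After 7 (swap(0, 3)): [3, 4, 0, 6, 1, 2, 5, 7]
After 8 (reverse(5, 7)): [3, 4, 0, 6, 1, 7, 5, 2]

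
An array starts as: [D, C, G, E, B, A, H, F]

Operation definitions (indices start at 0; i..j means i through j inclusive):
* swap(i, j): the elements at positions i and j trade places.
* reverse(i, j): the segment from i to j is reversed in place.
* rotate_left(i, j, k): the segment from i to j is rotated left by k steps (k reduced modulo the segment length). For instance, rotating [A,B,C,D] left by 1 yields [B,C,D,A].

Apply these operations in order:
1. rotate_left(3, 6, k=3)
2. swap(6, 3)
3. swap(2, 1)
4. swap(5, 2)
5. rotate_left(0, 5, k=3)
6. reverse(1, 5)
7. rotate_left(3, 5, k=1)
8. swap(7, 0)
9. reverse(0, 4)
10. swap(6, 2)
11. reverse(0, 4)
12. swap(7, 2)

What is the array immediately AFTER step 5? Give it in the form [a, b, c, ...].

After 1 (rotate_left(3, 6, k=3)): [D, C, G, H, E, B, A, F]
After 2 (swap(6, 3)): [D, C, G, A, E, B, H, F]
After 3 (swap(2, 1)): [D, G, C, A, E, B, H, F]
After 4 (swap(5, 2)): [D, G, B, A, E, C, H, F]
After 5 (rotate_left(0, 5, k=3)): [A, E, C, D, G, B, H, F]

Answer: [A, E, C, D, G, B, H, F]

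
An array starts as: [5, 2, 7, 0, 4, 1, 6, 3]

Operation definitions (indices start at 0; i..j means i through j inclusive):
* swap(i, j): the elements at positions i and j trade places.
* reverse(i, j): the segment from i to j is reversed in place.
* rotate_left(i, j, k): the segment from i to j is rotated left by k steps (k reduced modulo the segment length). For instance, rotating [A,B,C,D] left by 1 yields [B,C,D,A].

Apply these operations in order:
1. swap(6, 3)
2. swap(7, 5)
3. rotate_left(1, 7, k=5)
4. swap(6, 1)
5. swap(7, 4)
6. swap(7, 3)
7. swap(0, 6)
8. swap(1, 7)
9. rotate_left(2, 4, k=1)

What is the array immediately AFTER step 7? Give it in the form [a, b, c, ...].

Answer: [0, 4, 1, 7, 3, 6, 5, 2]

Derivation:
After 1 (swap(6, 3)): [5, 2, 7, 6, 4, 1, 0, 3]
After 2 (swap(7, 5)): [5, 2, 7, 6, 4, 3, 0, 1]
After 3 (rotate_left(1, 7, k=5)): [5, 0, 1, 2, 7, 6, 4, 3]
After 4 (swap(6, 1)): [5, 4, 1, 2, 7, 6, 0, 3]
After 5 (swap(7, 4)): [5, 4, 1, 2, 3, 6, 0, 7]
After 6 (swap(7, 3)): [5, 4, 1, 7, 3, 6, 0, 2]
After 7 (swap(0, 6)): [0, 4, 1, 7, 3, 6, 5, 2]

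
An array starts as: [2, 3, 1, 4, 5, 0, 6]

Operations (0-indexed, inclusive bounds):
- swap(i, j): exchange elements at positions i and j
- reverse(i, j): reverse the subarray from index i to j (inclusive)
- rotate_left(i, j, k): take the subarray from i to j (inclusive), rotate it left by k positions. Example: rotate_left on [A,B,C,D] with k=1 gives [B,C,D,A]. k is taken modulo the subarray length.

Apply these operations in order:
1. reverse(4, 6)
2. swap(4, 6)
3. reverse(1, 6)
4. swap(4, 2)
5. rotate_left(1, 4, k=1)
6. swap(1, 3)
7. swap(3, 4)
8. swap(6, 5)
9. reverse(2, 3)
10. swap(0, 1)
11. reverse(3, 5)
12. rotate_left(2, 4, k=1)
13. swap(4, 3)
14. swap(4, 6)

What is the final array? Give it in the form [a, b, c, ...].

After 1 (reverse(4, 6)): [2, 3, 1, 4, 6, 0, 5]
After 2 (swap(4, 6)): [2, 3, 1, 4, 5, 0, 6]
After 3 (reverse(1, 6)): [2, 6, 0, 5, 4, 1, 3]
After 4 (swap(4, 2)): [2, 6, 4, 5, 0, 1, 3]
After 5 (rotate_left(1, 4, k=1)): [2, 4, 5, 0, 6, 1, 3]
After 6 (swap(1, 3)): [2, 0, 5, 4, 6, 1, 3]
After 7 (swap(3, 4)): [2, 0, 5, 6, 4, 1, 3]
After 8 (swap(6, 5)): [2, 0, 5, 6, 4, 3, 1]
After 9 (reverse(2, 3)): [2, 0, 6, 5, 4, 3, 1]
After 10 (swap(0, 1)): [0, 2, 6, 5, 4, 3, 1]
After 11 (reverse(3, 5)): [0, 2, 6, 3, 4, 5, 1]
After 12 (rotate_left(2, 4, k=1)): [0, 2, 3, 4, 6, 5, 1]
After 13 (swap(4, 3)): [0, 2, 3, 6, 4, 5, 1]
After 14 (swap(4, 6)): [0, 2, 3, 6, 1, 5, 4]

Answer: [0, 2, 3, 6, 1, 5, 4]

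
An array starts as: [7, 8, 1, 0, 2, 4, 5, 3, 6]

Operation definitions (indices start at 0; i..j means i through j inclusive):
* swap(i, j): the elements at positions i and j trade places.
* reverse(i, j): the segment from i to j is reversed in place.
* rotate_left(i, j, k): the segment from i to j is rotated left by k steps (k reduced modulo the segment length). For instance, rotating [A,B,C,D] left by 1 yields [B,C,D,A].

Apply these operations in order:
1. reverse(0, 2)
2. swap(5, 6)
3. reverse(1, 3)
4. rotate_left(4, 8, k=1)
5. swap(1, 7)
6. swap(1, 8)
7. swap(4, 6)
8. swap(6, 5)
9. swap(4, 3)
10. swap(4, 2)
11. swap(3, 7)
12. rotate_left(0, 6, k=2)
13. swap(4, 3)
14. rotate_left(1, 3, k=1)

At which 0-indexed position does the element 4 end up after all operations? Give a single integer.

Answer: 2

Derivation:
After 1 (reverse(0, 2)): [1, 8, 7, 0, 2, 4, 5, 3, 6]
After 2 (swap(5, 6)): [1, 8, 7, 0, 2, 5, 4, 3, 6]
After 3 (reverse(1, 3)): [1, 0, 7, 8, 2, 5, 4, 3, 6]
After 4 (rotate_left(4, 8, k=1)): [1, 0, 7, 8, 5, 4, 3, 6, 2]
After 5 (swap(1, 7)): [1, 6, 7, 8, 5, 4, 3, 0, 2]
After 6 (swap(1, 8)): [1, 2, 7, 8, 5, 4, 3, 0, 6]
After 7 (swap(4, 6)): [1, 2, 7, 8, 3, 4, 5, 0, 6]
After 8 (swap(6, 5)): [1, 2, 7, 8, 3, 5, 4, 0, 6]
After 9 (swap(4, 3)): [1, 2, 7, 3, 8, 5, 4, 0, 6]
After 10 (swap(4, 2)): [1, 2, 8, 3, 7, 5, 4, 0, 6]
After 11 (swap(3, 7)): [1, 2, 8, 0, 7, 5, 4, 3, 6]
After 12 (rotate_left(0, 6, k=2)): [8, 0, 7, 5, 4, 1, 2, 3, 6]
After 13 (swap(4, 3)): [8, 0, 7, 4, 5, 1, 2, 3, 6]
After 14 (rotate_left(1, 3, k=1)): [8, 7, 4, 0, 5, 1, 2, 3, 6]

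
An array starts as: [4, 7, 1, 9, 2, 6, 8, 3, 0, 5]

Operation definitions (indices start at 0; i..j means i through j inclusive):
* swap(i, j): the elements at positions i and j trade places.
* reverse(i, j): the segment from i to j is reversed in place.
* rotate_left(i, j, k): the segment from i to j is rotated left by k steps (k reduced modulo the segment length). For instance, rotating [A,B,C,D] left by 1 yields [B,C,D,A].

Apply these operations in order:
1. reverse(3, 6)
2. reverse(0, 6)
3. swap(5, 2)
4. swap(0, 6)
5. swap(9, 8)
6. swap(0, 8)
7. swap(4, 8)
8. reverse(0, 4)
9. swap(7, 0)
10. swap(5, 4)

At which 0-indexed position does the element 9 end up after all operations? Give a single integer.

After 1 (reverse(3, 6)): [4, 7, 1, 8, 6, 2, 9, 3, 0, 5]
After 2 (reverse(0, 6)): [9, 2, 6, 8, 1, 7, 4, 3, 0, 5]
After 3 (swap(5, 2)): [9, 2, 7, 8, 1, 6, 4, 3, 0, 5]
After 4 (swap(0, 6)): [4, 2, 7, 8, 1, 6, 9, 3, 0, 5]
After 5 (swap(9, 8)): [4, 2, 7, 8, 1, 6, 9, 3, 5, 0]
After 6 (swap(0, 8)): [5, 2, 7, 8, 1, 6, 9, 3, 4, 0]
After 7 (swap(4, 8)): [5, 2, 7, 8, 4, 6, 9, 3, 1, 0]
After 8 (reverse(0, 4)): [4, 8, 7, 2, 5, 6, 9, 3, 1, 0]
After 9 (swap(7, 0)): [3, 8, 7, 2, 5, 6, 9, 4, 1, 0]
After 10 (swap(5, 4)): [3, 8, 7, 2, 6, 5, 9, 4, 1, 0]

Answer: 6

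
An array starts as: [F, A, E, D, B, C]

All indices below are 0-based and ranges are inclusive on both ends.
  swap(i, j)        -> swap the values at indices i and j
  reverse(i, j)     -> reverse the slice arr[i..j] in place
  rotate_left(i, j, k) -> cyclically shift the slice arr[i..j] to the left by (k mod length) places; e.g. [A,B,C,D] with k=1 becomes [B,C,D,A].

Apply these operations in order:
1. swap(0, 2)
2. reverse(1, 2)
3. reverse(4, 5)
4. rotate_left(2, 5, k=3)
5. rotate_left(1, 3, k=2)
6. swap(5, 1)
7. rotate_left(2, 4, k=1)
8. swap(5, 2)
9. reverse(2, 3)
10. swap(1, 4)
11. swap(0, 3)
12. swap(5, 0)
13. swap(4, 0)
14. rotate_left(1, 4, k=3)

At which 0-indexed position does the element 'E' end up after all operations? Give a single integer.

After 1 (swap(0, 2)): [E, A, F, D, B, C]
After 2 (reverse(1, 2)): [E, F, A, D, B, C]
After 3 (reverse(4, 5)): [E, F, A, D, C, B]
After 4 (rotate_left(2, 5, k=3)): [E, F, B, A, D, C]
After 5 (rotate_left(1, 3, k=2)): [E, A, F, B, D, C]
After 6 (swap(5, 1)): [E, C, F, B, D, A]
After 7 (rotate_left(2, 4, k=1)): [E, C, B, D, F, A]
After 8 (swap(5, 2)): [E, C, A, D, F, B]
After 9 (reverse(2, 3)): [E, C, D, A, F, B]
After 10 (swap(1, 4)): [E, F, D, A, C, B]
After 11 (swap(0, 3)): [A, F, D, E, C, B]
After 12 (swap(5, 0)): [B, F, D, E, C, A]
After 13 (swap(4, 0)): [C, F, D, E, B, A]
After 14 (rotate_left(1, 4, k=3)): [C, B, F, D, E, A]

Answer: 4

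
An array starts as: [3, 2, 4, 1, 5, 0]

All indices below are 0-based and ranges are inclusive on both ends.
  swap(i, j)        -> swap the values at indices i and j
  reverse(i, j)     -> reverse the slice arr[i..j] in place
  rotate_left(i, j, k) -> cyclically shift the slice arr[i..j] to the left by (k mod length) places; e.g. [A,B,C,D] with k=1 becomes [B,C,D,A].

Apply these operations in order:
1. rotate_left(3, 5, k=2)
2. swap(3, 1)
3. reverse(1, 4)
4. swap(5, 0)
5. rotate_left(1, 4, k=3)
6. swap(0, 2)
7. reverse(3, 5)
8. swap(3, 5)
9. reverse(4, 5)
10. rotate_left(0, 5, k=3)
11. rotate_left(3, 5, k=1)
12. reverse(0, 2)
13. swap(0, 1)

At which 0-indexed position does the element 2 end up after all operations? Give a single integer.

Answer: 2

Derivation:
After 1 (rotate_left(3, 5, k=2)): [3, 2, 4, 0, 1, 5]
After 2 (swap(3, 1)): [3, 0, 4, 2, 1, 5]
After 3 (reverse(1, 4)): [3, 1, 2, 4, 0, 5]
After 4 (swap(5, 0)): [5, 1, 2, 4, 0, 3]
After 5 (rotate_left(1, 4, k=3)): [5, 0, 1, 2, 4, 3]
After 6 (swap(0, 2)): [1, 0, 5, 2, 4, 3]
After 7 (reverse(3, 5)): [1, 0, 5, 3, 4, 2]
After 8 (swap(3, 5)): [1, 0, 5, 2, 4, 3]
After 9 (reverse(4, 5)): [1, 0, 5, 2, 3, 4]
After 10 (rotate_left(0, 5, k=3)): [2, 3, 4, 1, 0, 5]
After 11 (rotate_left(3, 5, k=1)): [2, 3, 4, 0, 5, 1]
After 12 (reverse(0, 2)): [4, 3, 2, 0, 5, 1]
After 13 (swap(0, 1)): [3, 4, 2, 0, 5, 1]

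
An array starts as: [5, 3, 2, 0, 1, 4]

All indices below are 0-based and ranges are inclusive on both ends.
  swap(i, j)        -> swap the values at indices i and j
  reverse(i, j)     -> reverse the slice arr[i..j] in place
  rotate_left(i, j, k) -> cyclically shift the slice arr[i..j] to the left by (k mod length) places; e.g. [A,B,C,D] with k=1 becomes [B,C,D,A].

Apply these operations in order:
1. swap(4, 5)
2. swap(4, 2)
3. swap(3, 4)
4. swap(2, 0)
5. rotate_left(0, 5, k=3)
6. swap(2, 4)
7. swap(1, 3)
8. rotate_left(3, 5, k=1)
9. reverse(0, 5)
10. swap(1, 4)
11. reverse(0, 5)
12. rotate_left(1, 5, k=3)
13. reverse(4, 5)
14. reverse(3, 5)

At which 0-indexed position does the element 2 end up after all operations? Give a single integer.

After 1 (swap(4, 5)): [5, 3, 2, 0, 4, 1]
After 2 (swap(4, 2)): [5, 3, 4, 0, 2, 1]
After 3 (swap(3, 4)): [5, 3, 4, 2, 0, 1]
After 4 (swap(2, 0)): [4, 3, 5, 2, 0, 1]
After 5 (rotate_left(0, 5, k=3)): [2, 0, 1, 4, 3, 5]
After 6 (swap(2, 4)): [2, 0, 3, 4, 1, 5]
After 7 (swap(1, 3)): [2, 4, 3, 0, 1, 5]
After 8 (rotate_left(3, 5, k=1)): [2, 4, 3, 1, 5, 0]
After 9 (reverse(0, 5)): [0, 5, 1, 3, 4, 2]
After 10 (swap(1, 4)): [0, 4, 1, 3, 5, 2]
After 11 (reverse(0, 5)): [2, 5, 3, 1, 4, 0]
After 12 (rotate_left(1, 5, k=3)): [2, 4, 0, 5, 3, 1]
After 13 (reverse(4, 5)): [2, 4, 0, 5, 1, 3]
After 14 (reverse(3, 5)): [2, 4, 0, 3, 1, 5]

Answer: 0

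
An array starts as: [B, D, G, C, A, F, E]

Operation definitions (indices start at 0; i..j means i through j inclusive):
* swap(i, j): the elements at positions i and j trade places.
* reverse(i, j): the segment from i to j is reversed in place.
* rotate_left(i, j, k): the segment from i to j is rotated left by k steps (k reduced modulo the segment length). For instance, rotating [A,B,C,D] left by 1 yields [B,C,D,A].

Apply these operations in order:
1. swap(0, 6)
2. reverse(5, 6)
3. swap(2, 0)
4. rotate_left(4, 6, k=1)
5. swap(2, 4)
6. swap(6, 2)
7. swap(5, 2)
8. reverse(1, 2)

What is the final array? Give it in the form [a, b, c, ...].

After 1 (swap(0, 6)): [E, D, G, C, A, F, B]
After 2 (reverse(5, 6)): [E, D, G, C, A, B, F]
After 3 (swap(2, 0)): [G, D, E, C, A, B, F]
After 4 (rotate_left(4, 6, k=1)): [G, D, E, C, B, F, A]
After 5 (swap(2, 4)): [G, D, B, C, E, F, A]
After 6 (swap(6, 2)): [G, D, A, C, E, F, B]
After 7 (swap(5, 2)): [G, D, F, C, E, A, B]
After 8 (reverse(1, 2)): [G, F, D, C, E, A, B]

Answer: [G, F, D, C, E, A, B]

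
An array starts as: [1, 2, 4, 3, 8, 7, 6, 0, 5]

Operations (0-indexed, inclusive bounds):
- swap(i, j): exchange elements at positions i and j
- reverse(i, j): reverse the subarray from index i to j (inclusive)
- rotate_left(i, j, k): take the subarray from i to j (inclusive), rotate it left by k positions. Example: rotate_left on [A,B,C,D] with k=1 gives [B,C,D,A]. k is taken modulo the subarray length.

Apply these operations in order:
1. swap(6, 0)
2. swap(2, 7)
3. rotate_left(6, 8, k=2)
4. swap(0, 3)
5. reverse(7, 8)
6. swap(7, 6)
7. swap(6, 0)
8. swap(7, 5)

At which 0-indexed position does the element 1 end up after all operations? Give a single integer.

After 1 (swap(6, 0)): [6, 2, 4, 3, 8, 7, 1, 0, 5]
After 2 (swap(2, 7)): [6, 2, 0, 3, 8, 7, 1, 4, 5]
After 3 (rotate_left(6, 8, k=2)): [6, 2, 0, 3, 8, 7, 5, 1, 4]
After 4 (swap(0, 3)): [3, 2, 0, 6, 8, 7, 5, 1, 4]
After 5 (reverse(7, 8)): [3, 2, 0, 6, 8, 7, 5, 4, 1]
After 6 (swap(7, 6)): [3, 2, 0, 6, 8, 7, 4, 5, 1]
After 7 (swap(6, 0)): [4, 2, 0, 6, 8, 7, 3, 5, 1]
After 8 (swap(7, 5)): [4, 2, 0, 6, 8, 5, 3, 7, 1]

Answer: 8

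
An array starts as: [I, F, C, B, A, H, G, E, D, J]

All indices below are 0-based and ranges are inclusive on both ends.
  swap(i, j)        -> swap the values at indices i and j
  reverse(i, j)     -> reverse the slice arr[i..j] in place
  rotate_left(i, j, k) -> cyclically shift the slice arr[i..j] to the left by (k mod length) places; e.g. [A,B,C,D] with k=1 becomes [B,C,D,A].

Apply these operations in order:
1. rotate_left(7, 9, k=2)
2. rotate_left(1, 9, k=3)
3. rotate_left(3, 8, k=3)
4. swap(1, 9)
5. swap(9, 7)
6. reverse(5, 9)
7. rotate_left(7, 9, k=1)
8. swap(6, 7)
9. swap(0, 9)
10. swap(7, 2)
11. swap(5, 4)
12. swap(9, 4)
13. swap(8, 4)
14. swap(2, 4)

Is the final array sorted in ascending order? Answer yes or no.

Answer: yes

Derivation:
After 1 (rotate_left(7, 9, k=2)): [I, F, C, B, A, H, G, J, E, D]
After 2 (rotate_left(1, 9, k=3)): [I, A, H, G, J, E, D, F, C, B]
After 3 (rotate_left(3, 8, k=3)): [I, A, H, D, F, C, G, J, E, B]
After 4 (swap(1, 9)): [I, B, H, D, F, C, G, J, E, A]
After 5 (swap(9, 7)): [I, B, H, D, F, C, G, A, E, J]
After 6 (reverse(5, 9)): [I, B, H, D, F, J, E, A, G, C]
After 7 (rotate_left(7, 9, k=1)): [I, B, H, D, F, J, E, G, C, A]
After 8 (swap(6, 7)): [I, B, H, D, F, J, G, E, C, A]
After 9 (swap(0, 9)): [A, B, H, D, F, J, G, E, C, I]
After 10 (swap(7, 2)): [A, B, E, D, F, J, G, H, C, I]
After 11 (swap(5, 4)): [A, B, E, D, J, F, G, H, C, I]
After 12 (swap(9, 4)): [A, B, E, D, I, F, G, H, C, J]
After 13 (swap(8, 4)): [A, B, E, D, C, F, G, H, I, J]
After 14 (swap(2, 4)): [A, B, C, D, E, F, G, H, I, J]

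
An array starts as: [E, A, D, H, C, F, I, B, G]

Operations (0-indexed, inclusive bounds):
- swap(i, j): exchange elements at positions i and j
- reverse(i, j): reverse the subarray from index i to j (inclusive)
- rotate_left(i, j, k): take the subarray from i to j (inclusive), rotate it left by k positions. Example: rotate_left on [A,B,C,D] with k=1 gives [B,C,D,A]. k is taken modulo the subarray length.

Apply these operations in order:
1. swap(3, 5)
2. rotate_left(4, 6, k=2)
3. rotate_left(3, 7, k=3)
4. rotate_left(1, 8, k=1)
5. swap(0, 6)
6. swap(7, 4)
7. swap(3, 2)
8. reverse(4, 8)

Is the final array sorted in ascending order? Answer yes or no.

After 1 (swap(3, 5)): [E, A, D, F, C, H, I, B, G]
After 2 (rotate_left(4, 6, k=2)): [E, A, D, F, I, C, H, B, G]
After 3 (rotate_left(3, 7, k=3)): [E, A, D, H, B, F, I, C, G]
After 4 (rotate_left(1, 8, k=1)): [E, D, H, B, F, I, C, G, A]
After 5 (swap(0, 6)): [C, D, H, B, F, I, E, G, A]
After 6 (swap(7, 4)): [C, D, H, B, G, I, E, F, A]
After 7 (swap(3, 2)): [C, D, B, H, G, I, E, F, A]
After 8 (reverse(4, 8)): [C, D, B, H, A, F, E, I, G]

Answer: no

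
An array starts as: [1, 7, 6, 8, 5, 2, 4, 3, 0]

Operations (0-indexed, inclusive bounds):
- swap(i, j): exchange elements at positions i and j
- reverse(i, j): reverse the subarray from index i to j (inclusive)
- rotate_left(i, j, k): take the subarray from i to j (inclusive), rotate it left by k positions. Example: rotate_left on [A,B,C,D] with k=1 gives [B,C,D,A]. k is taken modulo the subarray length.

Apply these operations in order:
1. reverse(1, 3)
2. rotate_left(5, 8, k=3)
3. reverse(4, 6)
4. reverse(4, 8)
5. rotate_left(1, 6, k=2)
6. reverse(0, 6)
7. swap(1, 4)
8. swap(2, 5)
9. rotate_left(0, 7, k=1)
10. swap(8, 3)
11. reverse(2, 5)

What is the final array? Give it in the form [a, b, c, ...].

After 1 (reverse(1, 3)): [1, 8, 6, 7, 5, 2, 4, 3, 0]
After 2 (rotate_left(5, 8, k=3)): [1, 8, 6, 7, 5, 0, 2, 4, 3]
After 3 (reverse(4, 6)): [1, 8, 6, 7, 2, 0, 5, 4, 3]
After 4 (reverse(4, 8)): [1, 8, 6, 7, 3, 4, 5, 0, 2]
After 5 (rotate_left(1, 6, k=2)): [1, 7, 3, 4, 5, 8, 6, 0, 2]
After 6 (reverse(0, 6)): [6, 8, 5, 4, 3, 7, 1, 0, 2]
After 7 (swap(1, 4)): [6, 3, 5, 4, 8, 7, 1, 0, 2]
After 8 (swap(2, 5)): [6, 3, 7, 4, 8, 5, 1, 0, 2]
After 9 (rotate_left(0, 7, k=1)): [3, 7, 4, 8, 5, 1, 0, 6, 2]
After 10 (swap(8, 3)): [3, 7, 4, 2, 5, 1, 0, 6, 8]
After 11 (reverse(2, 5)): [3, 7, 1, 5, 2, 4, 0, 6, 8]

Answer: [3, 7, 1, 5, 2, 4, 0, 6, 8]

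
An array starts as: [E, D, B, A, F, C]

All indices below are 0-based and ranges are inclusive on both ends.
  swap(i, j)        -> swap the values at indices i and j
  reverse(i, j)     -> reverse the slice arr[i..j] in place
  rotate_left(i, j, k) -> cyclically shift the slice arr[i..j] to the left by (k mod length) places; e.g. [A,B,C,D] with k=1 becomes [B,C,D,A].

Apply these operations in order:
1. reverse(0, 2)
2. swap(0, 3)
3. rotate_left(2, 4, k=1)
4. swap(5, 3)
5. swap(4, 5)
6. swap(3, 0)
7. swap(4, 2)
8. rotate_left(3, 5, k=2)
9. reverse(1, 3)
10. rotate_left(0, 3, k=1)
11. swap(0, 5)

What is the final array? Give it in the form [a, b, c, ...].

After 1 (reverse(0, 2)): [B, D, E, A, F, C]
After 2 (swap(0, 3)): [A, D, E, B, F, C]
After 3 (rotate_left(2, 4, k=1)): [A, D, B, F, E, C]
After 4 (swap(5, 3)): [A, D, B, C, E, F]
After 5 (swap(4, 5)): [A, D, B, C, F, E]
After 6 (swap(3, 0)): [C, D, B, A, F, E]
After 7 (swap(4, 2)): [C, D, F, A, B, E]
After 8 (rotate_left(3, 5, k=2)): [C, D, F, E, A, B]
After 9 (reverse(1, 3)): [C, E, F, D, A, B]
After 10 (rotate_left(0, 3, k=1)): [E, F, D, C, A, B]
After 11 (swap(0, 5)): [B, F, D, C, A, E]

Answer: [B, F, D, C, A, E]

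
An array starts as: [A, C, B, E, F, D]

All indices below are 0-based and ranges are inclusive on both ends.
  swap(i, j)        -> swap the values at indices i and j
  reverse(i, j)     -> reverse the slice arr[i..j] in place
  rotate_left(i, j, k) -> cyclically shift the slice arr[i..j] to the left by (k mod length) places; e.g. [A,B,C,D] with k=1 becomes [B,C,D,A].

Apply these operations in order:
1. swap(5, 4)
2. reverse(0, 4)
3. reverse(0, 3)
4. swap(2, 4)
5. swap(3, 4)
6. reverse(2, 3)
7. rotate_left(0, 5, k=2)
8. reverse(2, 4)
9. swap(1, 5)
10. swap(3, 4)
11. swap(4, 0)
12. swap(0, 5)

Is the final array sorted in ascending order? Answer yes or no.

After 1 (swap(5, 4)): [A, C, B, E, D, F]
After 2 (reverse(0, 4)): [D, E, B, C, A, F]
After 3 (reverse(0, 3)): [C, B, E, D, A, F]
After 4 (swap(2, 4)): [C, B, A, D, E, F]
After 5 (swap(3, 4)): [C, B, A, E, D, F]
After 6 (reverse(2, 3)): [C, B, E, A, D, F]
After 7 (rotate_left(0, 5, k=2)): [E, A, D, F, C, B]
After 8 (reverse(2, 4)): [E, A, C, F, D, B]
After 9 (swap(1, 5)): [E, B, C, F, D, A]
After 10 (swap(3, 4)): [E, B, C, D, F, A]
After 11 (swap(4, 0)): [F, B, C, D, E, A]
After 12 (swap(0, 5)): [A, B, C, D, E, F]

Answer: yes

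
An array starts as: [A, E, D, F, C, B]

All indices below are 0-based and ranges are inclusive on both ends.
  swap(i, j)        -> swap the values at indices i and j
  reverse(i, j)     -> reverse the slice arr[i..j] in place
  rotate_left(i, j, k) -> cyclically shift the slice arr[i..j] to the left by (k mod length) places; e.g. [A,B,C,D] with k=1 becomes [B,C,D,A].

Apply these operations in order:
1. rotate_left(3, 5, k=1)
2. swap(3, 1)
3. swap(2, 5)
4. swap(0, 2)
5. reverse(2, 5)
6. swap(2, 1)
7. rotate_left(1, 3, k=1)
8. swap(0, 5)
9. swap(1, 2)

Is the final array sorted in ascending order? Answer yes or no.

Answer: yes

Derivation:
After 1 (rotate_left(3, 5, k=1)): [A, E, D, C, B, F]
After 2 (swap(3, 1)): [A, C, D, E, B, F]
After 3 (swap(2, 5)): [A, C, F, E, B, D]
After 4 (swap(0, 2)): [F, C, A, E, B, D]
After 5 (reverse(2, 5)): [F, C, D, B, E, A]
After 6 (swap(2, 1)): [F, D, C, B, E, A]
After 7 (rotate_left(1, 3, k=1)): [F, C, B, D, E, A]
After 8 (swap(0, 5)): [A, C, B, D, E, F]
After 9 (swap(1, 2)): [A, B, C, D, E, F]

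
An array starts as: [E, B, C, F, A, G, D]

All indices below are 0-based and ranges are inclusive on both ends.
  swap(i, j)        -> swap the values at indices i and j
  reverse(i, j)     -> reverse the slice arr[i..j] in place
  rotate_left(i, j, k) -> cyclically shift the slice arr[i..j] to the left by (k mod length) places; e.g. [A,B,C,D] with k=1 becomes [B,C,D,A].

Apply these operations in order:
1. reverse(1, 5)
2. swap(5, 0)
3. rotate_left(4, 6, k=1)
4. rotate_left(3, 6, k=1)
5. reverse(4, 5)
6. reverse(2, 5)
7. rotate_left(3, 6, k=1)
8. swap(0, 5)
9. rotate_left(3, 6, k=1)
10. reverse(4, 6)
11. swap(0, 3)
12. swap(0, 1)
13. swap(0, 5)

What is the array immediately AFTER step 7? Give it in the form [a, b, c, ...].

Answer: [B, G, D, E, A, F, C]

Derivation:
After 1 (reverse(1, 5)): [E, G, A, F, C, B, D]
After 2 (swap(5, 0)): [B, G, A, F, C, E, D]
After 3 (rotate_left(4, 6, k=1)): [B, G, A, F, E, D, C]
After 4 (rotate_left(3, 6, k=1)): [B, G, A, E, D, C, F]
After 5 (reverse(4, 5)): [B, G, A, E, C, D, F]
After 6 (reverse(2, 5)): [B, G, D, C, E, A, F]
After 7 (rotate_left(3, 6, k=1)): [B, G, D, E, A, F, C]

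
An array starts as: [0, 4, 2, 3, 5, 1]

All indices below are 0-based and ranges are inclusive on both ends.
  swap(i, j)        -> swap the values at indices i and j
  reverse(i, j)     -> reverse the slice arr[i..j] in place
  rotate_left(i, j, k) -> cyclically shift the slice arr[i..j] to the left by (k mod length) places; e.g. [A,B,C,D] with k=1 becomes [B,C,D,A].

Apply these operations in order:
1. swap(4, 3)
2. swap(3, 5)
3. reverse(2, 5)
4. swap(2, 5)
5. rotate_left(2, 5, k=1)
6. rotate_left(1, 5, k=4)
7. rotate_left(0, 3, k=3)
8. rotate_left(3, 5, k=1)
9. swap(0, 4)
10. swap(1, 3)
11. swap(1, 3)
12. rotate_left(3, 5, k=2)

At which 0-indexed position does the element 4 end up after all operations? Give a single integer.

Answer: 3

Derivation:
After 1 (swap(4, 3)): [0, 4, 2, 5, 3, 1]
After 2 (swap(3, 5)): [0, 4, 2, 1, 3, 5]
After 3 (reverse(2, 5)): [0, 4, 5, 3, 1, 2]
After 4 (swap(2, 5)): [0, 4, 2, 3, 1, 5]
After 5 (rotate_left(2, 5, k=1)): [0, 4, 3, 1, 5, 2]
After 6 (rotate_left(1, 5, k=4)): [0, 2, 4, 3, 1, 5]
After 7 (rotate_left(0, 3, k=3)): [3, 0, 2, 4, 1, 5]
After 8 (rotate_left(3, 5, k=1)): [3, 0, 2, 1, 5, 4]
After 9 (swap(0, 4)): [5, 0, 2, 1, 3, 4]
After 10 (swap(1, 3)): [5, 1, 2, 0, 3, 4]
After 11 (swap(1, 3)): [5, 0, 2, 1, 3, 4]
After 12 (rotate_left(3, 5, k=2)): [5, 0, 2, 4, 1, 3]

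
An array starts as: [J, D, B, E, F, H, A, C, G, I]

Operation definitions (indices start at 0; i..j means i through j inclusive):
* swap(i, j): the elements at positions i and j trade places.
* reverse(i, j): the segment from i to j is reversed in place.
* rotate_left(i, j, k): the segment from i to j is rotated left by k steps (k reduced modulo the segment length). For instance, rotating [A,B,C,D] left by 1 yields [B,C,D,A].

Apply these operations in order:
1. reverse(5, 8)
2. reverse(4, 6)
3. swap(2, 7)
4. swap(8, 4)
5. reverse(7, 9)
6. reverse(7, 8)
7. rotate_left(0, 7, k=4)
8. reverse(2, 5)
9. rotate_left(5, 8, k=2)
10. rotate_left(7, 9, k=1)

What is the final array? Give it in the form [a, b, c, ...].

After 1 (reverse(5, 8)): [J, D, B, E, F, G, C, A, H, I]
After 2 (reverse(4, 6)): [J, D, B, E, C, G, F, A, H, I]
After 3 (swap(2, 7)): [J, D, A, E, C, G, F, B, H, I]
After 4 (swap(8, 4)): [J, D, A, E, H, G, F, B, C, I]
After 5 (reverse(7, 9)): [J, D, A, E, H, G, F, I, C, B]
After 6 (reverse(7, 8)): [J, D, A, E, H, G, F, C, I, B]
After 7 (rotate_left(0, 7, k=4)): [H, G, F, C, J, D, A, E, I, B]
After 8 (reverse(2, 5)): [H, G, D, J, C, F, A, E, I, B]
After 9 (rotate_left(5, 8, k=2)): [H, G, D, J, C, E, I, F, A, B]
After 10 (rotate_left(7, 9, k=1)): [H, G, D, J, C, E, I, A, B, F]

Answer: [H, G, D, J, C, E, I, A, B, F]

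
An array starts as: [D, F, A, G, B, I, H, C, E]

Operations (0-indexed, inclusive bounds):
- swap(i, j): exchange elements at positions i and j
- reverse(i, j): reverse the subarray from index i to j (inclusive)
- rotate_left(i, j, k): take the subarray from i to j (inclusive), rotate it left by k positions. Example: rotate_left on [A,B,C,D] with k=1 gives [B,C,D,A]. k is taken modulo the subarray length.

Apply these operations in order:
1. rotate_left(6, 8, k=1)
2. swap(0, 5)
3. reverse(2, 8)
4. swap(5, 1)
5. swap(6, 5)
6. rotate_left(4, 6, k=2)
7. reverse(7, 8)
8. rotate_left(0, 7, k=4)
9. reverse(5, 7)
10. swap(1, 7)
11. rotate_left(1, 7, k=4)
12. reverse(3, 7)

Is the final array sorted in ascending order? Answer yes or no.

After 1 (rotate_left(6, 8, k=1)): [D, F, A, G, B, I, C, E, H]
After 2 (swap(0, 5)): [I, F, A, G, B, D, C, E, H]
After 3 (reverse(2, 8)): [I, F, H, E, C, D, B, G, A]
After 4 (swap(5, 1)): [I, D, H, E, C, F, B, G, A]
After 5 (swap(6, 5)): [I, D, H, E, C, B, F, G, A]
After 6 (rotate_left(4, 6, k=2)): [I, D, H, E, F, C, B, G, A]
After 7 (reverse(7, 8)): [I, D, H, E, F, C, B, A, G]
After 8 (rotate_left(0, 7, k=4)): [F, C, B, A, I, D, H, E, G]
After 9 (reverse(5, 7)): [F, C, B, A, I, E, H, D, G]
After 10 (swap(1, 7)): [F, D, B, A, I, E, H, C, G]
After 11 (rotate_left(1, 7, k=4)): [F, E, H, C, D, B, A, I, G]
After 12 (reverse(3, 7)): [F, E, H, I, A, B, D, C, G]

Answer: no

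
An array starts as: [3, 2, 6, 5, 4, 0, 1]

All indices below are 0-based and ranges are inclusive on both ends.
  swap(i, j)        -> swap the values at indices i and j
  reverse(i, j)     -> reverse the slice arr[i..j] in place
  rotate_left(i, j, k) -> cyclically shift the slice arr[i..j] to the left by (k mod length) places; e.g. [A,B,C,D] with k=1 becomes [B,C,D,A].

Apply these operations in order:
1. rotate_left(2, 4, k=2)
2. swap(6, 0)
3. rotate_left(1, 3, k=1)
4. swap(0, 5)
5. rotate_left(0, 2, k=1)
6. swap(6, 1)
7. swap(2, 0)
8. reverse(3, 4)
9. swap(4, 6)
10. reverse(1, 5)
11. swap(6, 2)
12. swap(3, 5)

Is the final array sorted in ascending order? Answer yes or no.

After 1 (rotate_left(2, 4, k=2)): [3, 2, 4, 6, 5, 0, 1]
After 2 (swap(6, 0)): [1, 2, 4, 6, 5, 0, 3]
After 3 (rotate_left(1, 3, k=1)): [1, 4, 6, 2, 5, 0, 3]
After 4 (swap(0, 5)): [0, 4, 6, 2, 5, 1, 3]
After 5 (rotate_left(0, 2, k=1)): [4, 6, 0, 2, 5, 1, 3]
After 6 (swap(6, 1)): [4, 3, 0, 2, 5, 1, 6]
After 7 (swap(2, 0)): [0, 3, 4, 2, 5, 1, 6]
After 8 (reverse(3, 4)): [0, 3, 4, 5, 2, 1, 6]
After 9 (swap(4, 6)): [0, 3, 4, 5, 6, 1, 2]
After 10 (reverse(1, 5)): [0, 1, 6, 5, 4, 3, 2]
After 11 (swap(6, 2)): [0, 1, 2, 5, 4, 3, 6]
After 12 (swap(3, 5)): [0, 1, 2, 3, 4, 5, 6]

Answer: yes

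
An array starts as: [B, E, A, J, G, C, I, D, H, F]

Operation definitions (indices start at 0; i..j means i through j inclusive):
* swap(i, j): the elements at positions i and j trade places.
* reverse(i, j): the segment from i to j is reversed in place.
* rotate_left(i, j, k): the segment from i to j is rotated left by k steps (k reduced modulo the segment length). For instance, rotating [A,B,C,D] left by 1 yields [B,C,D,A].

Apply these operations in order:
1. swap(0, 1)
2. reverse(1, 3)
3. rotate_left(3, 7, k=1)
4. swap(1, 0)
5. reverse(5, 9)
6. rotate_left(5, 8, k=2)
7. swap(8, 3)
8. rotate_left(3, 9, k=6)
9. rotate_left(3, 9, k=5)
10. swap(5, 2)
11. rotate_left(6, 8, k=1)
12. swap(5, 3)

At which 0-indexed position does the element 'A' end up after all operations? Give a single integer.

Answer: 3

Derivation:
After 1 (swap(0, 1)): [E, B, A, J, G, C, I, D, H, F]
After 2 (reverse(1, 3)): [E, J, A, B, G, C, I, D, H, F]
After 3 (rotate_left(3, 7, k=1)): [E, J, A, G, C, I, D, B, H, F]
After 4 (swap(1, 0)): [J, E, A, G, C, I, D, B, H, F]
After 5 (reverse(5, 9)): [J, E, A, G, C, F, H, B, D, I]
After 6 (rotate_left(5, 8, k=2)): [J, E, A, G, C, B, D, F, H, I]
After 7 (swap(8, 3)): [J, E, A, H, C, B, D, F, G, I]
After 8 (rotate_left(3, 9, k=6)): [J, E, A, I, H, C, B, D, F, G]
After 9 (rotate_left(3, 9, k=5)): [J, E, A, F, G, I, H, C, B, D]
After 10 (swap(5, 2)): [J, E, I, F, G, A, H, C, B, D]
After 11 (rotate_left(6, 8, k=1)): [J, E, I, F, G, A, C, B, H, D]
After 12 (swap(5, 3)): [J, E, I, A, G, F, C, B, H, D]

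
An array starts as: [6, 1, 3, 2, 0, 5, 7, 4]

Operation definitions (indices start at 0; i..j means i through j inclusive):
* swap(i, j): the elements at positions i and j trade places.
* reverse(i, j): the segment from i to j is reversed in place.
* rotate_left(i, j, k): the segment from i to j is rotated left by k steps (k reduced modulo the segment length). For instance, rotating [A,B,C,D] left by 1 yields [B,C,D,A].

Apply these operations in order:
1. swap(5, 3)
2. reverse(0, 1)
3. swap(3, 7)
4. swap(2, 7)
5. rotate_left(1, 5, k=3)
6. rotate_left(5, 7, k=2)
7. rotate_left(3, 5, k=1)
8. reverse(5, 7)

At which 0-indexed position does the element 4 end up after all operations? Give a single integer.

After 1 (swap(5, 3)): [6, 1, 3, 5, 0, 2, 7, 4]
After 2 (reverse(0, 1)): [1, 6, 3, 5, 0, 2, 7, 4]
After 3 (swap(3, 7)): [1, 6, 3, 4, 0, 2, 7, 5]
After 4 (swap(2, 7)): [1, 6, 5, 4, 0, 2, 7, 3]
After 5 (rotate_left(1, 5, k=3)): [1, 0, 2, 6, 5, 4, 7, 3]
After 6 (rotate_left(5, 7, k=2)): [1, 0, 2, 6, 5, 3, 4, 7]
After 7 (rotate_left(3, 5, k=1)): [1, 0, 2, 5, 3, 6, 4, 7]
After 8 (reverse(5, 7)): [1, 0, 2, 5, 3, 7, 4, 6]

Answer: 6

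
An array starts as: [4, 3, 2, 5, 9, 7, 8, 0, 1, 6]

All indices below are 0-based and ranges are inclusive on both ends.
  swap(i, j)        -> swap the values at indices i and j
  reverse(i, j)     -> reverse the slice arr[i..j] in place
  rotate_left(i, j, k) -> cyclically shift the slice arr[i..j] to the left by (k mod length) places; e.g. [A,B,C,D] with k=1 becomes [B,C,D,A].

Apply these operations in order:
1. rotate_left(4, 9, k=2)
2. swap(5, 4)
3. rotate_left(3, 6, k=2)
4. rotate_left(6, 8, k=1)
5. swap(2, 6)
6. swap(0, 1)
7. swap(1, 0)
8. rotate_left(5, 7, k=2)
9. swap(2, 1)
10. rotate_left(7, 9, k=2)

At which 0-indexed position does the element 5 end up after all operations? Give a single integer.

After 1 (rotate_left(4, 9, k=2)): [4, 3, 2, 5, 8, 0, 1, 6, 9, 7]
After 2 (swap(5, 4)): [4, 3, 2, 5, 0, 8, 1, 6, 9, 7]
After 3 (rotate_left(3, 6, k=2)): [4, 3, 2, 8, 1, 5, 0, 6, 9, 7]
After 4 (rotate_left(6, 8, k=1)): [4, 3, 2, 8, 1, 5, 6, 9, 0, 7]
After 5 (swap(2, 6)): [4, 3, 6, 8, 1, 5, 2, 9, 0, 7]
After 6 (swap(0, 1)): [3, 4, 6, 8, 1, 5, 2, 9, 0, 7]
After 7 (swap(1, 0)): [4, 3, 6, 8, 1, 5, 2, 9, 0, 7]
After 8 (rotate_left(5, 7, k=2)): [4, 3, 6, 8, 1, 9, 5, 2, 0, 7]
After 9 (swap(2, 1)): [4, 6, 3, 8, 1, 9, 5, 2, 0, 7]
After 10 (rotate_left(7, 9, k=2)): [4, 6, 3, 8, 1, 9, 5, 7, 2, 0]

Answer: 6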